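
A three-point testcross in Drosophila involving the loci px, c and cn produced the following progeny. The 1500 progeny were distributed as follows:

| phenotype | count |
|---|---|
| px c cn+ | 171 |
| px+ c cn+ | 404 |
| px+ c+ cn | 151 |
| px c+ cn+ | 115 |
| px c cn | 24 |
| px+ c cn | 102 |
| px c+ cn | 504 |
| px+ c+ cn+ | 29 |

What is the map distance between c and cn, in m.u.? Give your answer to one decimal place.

The two most frequent reciprocal classes, px+ c cn+ and px c+ cn, are the parental types, so the F1 was px+ c cn+ / px c+ cn.
The two rarest classes, px+ c+ cn+ and px c cn, are the double crossovers. Comparing them with the parentals, only the c allele has switched, so c is the middle locus and the order is cn – c – px.
Crossovers in the cn–c interval produce the single-crossover classes px+ c cn and px c+ cn+ (102 + 115 = 217) plus the double crossovers (53).
RF(cn–c) = (217 + 53) / 1500 = 270/1500 = 0.1800 → 18.0 m.u.

18.0 m.u.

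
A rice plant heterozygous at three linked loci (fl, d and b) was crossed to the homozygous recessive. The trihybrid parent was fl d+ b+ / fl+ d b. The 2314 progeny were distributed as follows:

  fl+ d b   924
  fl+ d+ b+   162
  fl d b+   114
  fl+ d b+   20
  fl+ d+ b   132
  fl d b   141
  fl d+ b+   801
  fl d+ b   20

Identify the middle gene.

b

The two rarest classes, fl d+ b and fl+ d b+, are the double crossovers. Comparing them with the parentals, only the b allele has switched, so b is the middle locus and the order is d – b – fl.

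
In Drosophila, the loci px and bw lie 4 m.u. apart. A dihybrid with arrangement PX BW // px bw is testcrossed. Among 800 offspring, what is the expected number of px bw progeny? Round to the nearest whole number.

A map distance of 4 m.u. corresponds to a recombination frequency of 0.040.
The F1 is PX BW / px bw, so px bw is a parental gamete class with expected frequency (1 − r)/2 = 0.960/2 = 0.4800.
Expected number = 0.4800 × 800 = 384.00 ≈ 384.

384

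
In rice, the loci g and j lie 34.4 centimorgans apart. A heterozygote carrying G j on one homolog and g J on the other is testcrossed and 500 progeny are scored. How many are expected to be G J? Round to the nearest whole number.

86

A map distance of 34.4 centimorgans corresponds to a recombination frequency of 0.344.
The F1 is G j / g J, so G J is a recombinant gamete class with expected frequency r/2 = 0.344/2 = 0.1720.
Expected number = 0.1720 × 500 = 86.00 ≈ 86.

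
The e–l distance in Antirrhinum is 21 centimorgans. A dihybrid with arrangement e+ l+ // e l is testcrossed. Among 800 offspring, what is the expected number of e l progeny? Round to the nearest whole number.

A map distance of 21 centimorgans corresponds to a recombination frequency of 0.210.
The F1 is e+ l+ / e l, so e l is a parental gamete class with expected frequency (1 − r)/2 = 0.790/2 = 0.3950.
Expected number = 0.3950 × 800 = 316.00 ≈ 316.

316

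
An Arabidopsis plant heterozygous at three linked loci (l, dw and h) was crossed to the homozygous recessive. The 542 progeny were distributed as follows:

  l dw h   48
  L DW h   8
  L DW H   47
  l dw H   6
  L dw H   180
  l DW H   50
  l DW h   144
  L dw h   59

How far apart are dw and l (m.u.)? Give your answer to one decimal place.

20.1 m.u.

The two most frequent reciprocal classes, L dw H and l DW h, are the parental types, so the F1 was L dw H / l DW h.
The two rarest classes, l dw H and L DW h, are the double crossovers. Comparing them with the parentals, only the l allele has switched, so l is the middle locus and the order is h – l – dw.
Crossovers in the l–dw interval produce the single-crossover classes L DW H and l dw h (47 + 48 = 95) plus the double crossovers (14).
RF(l–dw) = (95 + 14) / 542 = 109/542 = 0.2011 → 20.1 m.u.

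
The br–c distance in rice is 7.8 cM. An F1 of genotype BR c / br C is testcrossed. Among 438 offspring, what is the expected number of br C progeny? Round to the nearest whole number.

202

A map distance of 7.8 cM corresponds to a recombination frequency of 0.078.
The F1 is BR c / br C, so br C is a parental gamete class with expected frequency (1 − r)/2 = 0.922/2 = 0.4610.
Expected number = 0.4610 × 438 = 201.92 ≈ 202.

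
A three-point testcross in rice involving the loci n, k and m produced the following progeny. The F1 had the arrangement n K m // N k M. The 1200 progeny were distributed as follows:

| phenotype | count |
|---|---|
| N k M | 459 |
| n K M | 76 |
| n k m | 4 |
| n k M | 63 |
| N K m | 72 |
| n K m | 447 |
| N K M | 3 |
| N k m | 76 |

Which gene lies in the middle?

The two rarest classes, n k m and N K M, are the double crossovers. Comparing them with the parentals, only the k allele has switched, so k is the middle locus and the order is m – k – n.

k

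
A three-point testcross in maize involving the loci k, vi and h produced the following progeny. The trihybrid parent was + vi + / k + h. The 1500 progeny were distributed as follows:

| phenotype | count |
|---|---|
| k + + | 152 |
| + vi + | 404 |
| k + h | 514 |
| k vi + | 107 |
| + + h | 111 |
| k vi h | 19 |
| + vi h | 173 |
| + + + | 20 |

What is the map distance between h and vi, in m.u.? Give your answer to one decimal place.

The two rarest classes, + + + and k vi h, are the double crossovers. Comparing them with the parentals, only the vi allele has switched, so vi is the middle locus and the order is k – vi – h.
Crossovers in the vi–h interval produce the single-crossover classes + vi h and k + + (173 + 152 = 325) plus the double crossovers (39).
RF(vi–h) = (325 + 39) / 1500 = 364/1500 = 0.2427 → 24.3 m.u.

24.3 m.u.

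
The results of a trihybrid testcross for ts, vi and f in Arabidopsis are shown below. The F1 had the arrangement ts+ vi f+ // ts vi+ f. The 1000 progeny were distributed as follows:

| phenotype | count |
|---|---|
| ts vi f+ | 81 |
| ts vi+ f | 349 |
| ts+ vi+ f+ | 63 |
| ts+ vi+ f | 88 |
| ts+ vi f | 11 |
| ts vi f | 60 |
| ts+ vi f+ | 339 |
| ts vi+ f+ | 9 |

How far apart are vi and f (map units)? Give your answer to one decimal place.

14.3 map units

The two rarest classes, ts+ vi f and ts vi+ f+, are the double crossovers. Comparing them with the parentals, only the f allele has switched, so f is the middle locus and the order is ts – f – vi.
Crossovers in the f–vi interval produce the single-crossover classes ts+ vi+ f+ and ts vi f (63 + 60 = 123) plus the double crossovers (20).
RF(f–vi) = (123 + 20) / 1000 = 143/1000 = 0.1430 → 14.3 map units.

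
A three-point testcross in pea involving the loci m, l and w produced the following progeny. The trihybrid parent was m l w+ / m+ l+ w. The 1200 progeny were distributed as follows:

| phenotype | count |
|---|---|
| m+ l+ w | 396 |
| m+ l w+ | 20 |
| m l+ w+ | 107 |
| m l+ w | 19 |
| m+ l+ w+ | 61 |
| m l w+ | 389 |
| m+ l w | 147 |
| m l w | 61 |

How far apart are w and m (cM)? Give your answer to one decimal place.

13.4 cM

The two rarest classes, m+ l w+ and m l+ w, are the double crossovers. Comparing them with the parentals, only the m allele has switched, so m is the middle locus and the order is l – m – w.
Crossovers in the m–w interval produce the single-crossover classes m l w and m+ l+ w+ (61 + 61 = 122) plus the double crossovers (39).
RF(m–w) = (122 + 39) / 1200 = 161/1200 = 0.1342 → 13.4 cM.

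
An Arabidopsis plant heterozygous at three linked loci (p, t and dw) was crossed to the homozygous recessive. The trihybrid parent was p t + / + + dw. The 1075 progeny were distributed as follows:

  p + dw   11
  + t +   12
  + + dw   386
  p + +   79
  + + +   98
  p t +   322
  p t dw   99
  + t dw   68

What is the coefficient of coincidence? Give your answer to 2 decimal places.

The two rarest classes, + t + and p + dw, are the double crossovers. Comparing them with the parentals, only the p allele has switched, so p is the middle locus and the order is t – p – dw.
t–p: (147 + 23)/1075 = 0.1581; p–dw: (197 + 23)/1075 = 0.2047.
Expected DCO frequency = 0.1581 × 0.2047 ≈ 0.03236; observed = 23/1075 ≈ 0.02140.
Coefficient of coincidence = 0.02140/0.03236 ≈ 0.66.

0.66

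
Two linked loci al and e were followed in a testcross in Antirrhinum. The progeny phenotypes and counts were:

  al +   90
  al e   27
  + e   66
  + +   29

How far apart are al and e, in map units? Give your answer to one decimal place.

26.4 map units

The two most frequent classes, + e (66) and al + (90), are the parental types, so the F1 was + e / al +.
The recombinant classes are + + and al e: 29 + 27 = 56.
Recombination frequency = 56/212 = 0.2642 ≈ 26.4%, i.e. 26.4 map units.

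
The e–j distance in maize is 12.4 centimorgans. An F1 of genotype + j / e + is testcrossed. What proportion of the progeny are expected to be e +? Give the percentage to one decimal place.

A map distance of 12.4 centimorgans corresponds to a recombination frequency of 0.124.
The F1 is + j / e +, so e + is a parental gamete class with expected frequency (1 − r)/2 = 0.876/2 = 0.4380.
That is 0.4380 = 43.8% of the progeny.

43.8%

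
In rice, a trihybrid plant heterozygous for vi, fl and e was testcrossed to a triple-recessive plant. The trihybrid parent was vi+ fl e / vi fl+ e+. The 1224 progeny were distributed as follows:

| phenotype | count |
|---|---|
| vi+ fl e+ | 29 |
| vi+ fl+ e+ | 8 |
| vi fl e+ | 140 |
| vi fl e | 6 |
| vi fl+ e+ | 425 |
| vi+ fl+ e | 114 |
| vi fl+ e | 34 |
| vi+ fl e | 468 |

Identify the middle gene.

vi

The two rarest classes, vi fl e and vi+ fl+ e+, are the double crossovers. Comparing them with the parentals, only the vi allele has switched, so vi is the middle locus and the order is e – vi – fl.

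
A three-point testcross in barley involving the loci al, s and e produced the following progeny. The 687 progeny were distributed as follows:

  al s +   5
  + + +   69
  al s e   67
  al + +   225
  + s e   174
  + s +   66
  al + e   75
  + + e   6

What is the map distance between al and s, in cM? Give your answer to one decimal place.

The two most frequent reciprocal classes, + s e and al + +, are the parental types, so the F1 was + s e / al + +.
The two rarest classes, + + e and al s +, are the double crossovers. Comparing them with the parentals, only the s allele has switched, so s is the middle locus and the order is al – s – e.
Crossovers in the al–s interval produce the single-crossover classes al s e and + + + (67 + 69 = 136) plus the double crossovers (11).
RF(al–s) = (136 + 11) / 687 = 147/687 = 0.2140 → 21.4 cM.

21.4 cM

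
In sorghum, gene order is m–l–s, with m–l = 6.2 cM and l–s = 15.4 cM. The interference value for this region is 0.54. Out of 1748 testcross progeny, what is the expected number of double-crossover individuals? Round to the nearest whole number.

Map distances give recombination frequencies of 0.062 and 0.154 for the two intervals.
With interference 0.54 (so coincidence = 0.46), expected double-crossover frequency = 0.062 × 0.154 × 0.46 = 0.00439.
Expected number = 0.00439 × 1748 = 7.68 ≈ 8.

8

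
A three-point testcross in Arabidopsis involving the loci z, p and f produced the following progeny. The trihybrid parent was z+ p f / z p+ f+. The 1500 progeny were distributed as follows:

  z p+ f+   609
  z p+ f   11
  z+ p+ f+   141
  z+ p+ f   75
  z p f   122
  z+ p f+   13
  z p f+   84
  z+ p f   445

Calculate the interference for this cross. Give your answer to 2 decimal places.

0.31

The two rarest classes, z+ p f+ and z p+ f, are the double crossovers. Comparing them with the parentals, only the f allele has switched, so f is the middle locus and the order is p – f – z.
p–f: (159 + 24)/1500 = 0.1220; f–z: (263 + 24)/1500 = 0.1913.
Expected DCO frequency = 0.1220 × 0.1913 ≈ 0.02334; observed = 24/1500 ≈ 0.01600.
Coefficient of coincidence = 0.01600/0.02334 ≈ 0.69; interference = 1 − 0.69 = 0.31.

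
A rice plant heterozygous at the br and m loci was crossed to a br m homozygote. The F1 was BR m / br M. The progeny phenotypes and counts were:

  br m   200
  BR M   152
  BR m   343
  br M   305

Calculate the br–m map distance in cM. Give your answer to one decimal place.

The recombinant classes are BR M and br m: 152 + 200 = 352.
Recombination frequency = 352/1000 = 0.3520 ≈ 35.2%, i.e. 35.2 cM.

35.2 cM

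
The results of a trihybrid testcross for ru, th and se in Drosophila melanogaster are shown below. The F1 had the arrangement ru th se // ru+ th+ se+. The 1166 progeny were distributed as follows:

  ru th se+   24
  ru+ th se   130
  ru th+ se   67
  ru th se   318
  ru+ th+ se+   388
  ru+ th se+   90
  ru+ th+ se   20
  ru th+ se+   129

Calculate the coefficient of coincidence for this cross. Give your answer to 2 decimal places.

The two rarest classes, ru th se+ and ru+ th+ se, are the double crossovers. Comparing them with the parentals, only the se allele has switched, so se is the middle locus and the order is ru – se – th.
ru–se: (259 + 44)/1166 = 0.2599; se–th: (157 + 44)/1166 = 0.1724.
Expected DCO frequency = 0.2599 × 0.1724 ≈ 0.04481; observed = 44/1166 ≈ 0.03774.
Coefficient of coincidence = 0.03774/0.04481 ≈ 0.84.

0.84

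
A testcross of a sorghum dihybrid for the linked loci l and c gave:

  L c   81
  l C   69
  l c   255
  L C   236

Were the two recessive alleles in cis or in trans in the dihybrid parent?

cis

The two most frequent classes are L C (236) and l c (255); these are the parental (non-recombinant) types.
So the F1 carried L C on one chromosome and l c on the other — the recessive alleles are on the same chromosome (cis / coupling).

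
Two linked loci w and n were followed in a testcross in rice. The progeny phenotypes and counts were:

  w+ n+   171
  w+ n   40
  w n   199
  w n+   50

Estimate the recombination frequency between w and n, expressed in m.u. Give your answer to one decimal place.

19.6 m.u.

The two most frequent classes, w+ n+ (171) and w n (199), are the parental types, so the F1 was w+ n+ / w n.
The recombinant classes are w+ n and w n+: 40 + 50 = 90.
Recombination frequency = 90/460 = 0.1957 ≈ 19.6%, i.e. 19.6 m.u.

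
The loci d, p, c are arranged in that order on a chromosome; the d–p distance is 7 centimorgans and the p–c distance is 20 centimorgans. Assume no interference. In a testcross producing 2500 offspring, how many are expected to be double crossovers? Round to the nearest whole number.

Map distances give recombination frequencies of 0.070 and 0.200 for the two intervals.
With no interference, expected double-crossover frequency = 0.070 × 0.200 = 0.01400.
Expected number = 0.01400 × 2500 = 35.00 ≈ 35.

35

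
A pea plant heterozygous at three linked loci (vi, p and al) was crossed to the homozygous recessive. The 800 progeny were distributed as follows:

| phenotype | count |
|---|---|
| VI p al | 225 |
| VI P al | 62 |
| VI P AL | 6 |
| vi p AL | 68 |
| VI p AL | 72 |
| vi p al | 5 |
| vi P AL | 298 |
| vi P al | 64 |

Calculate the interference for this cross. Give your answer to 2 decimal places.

0.58

The two most frequent reciprocal classes, vi P AL and VI p al, are the parental types, so the F1 was vi P AL / VI p al.
The two rarest classes, VI P AL and vi p al, are the double crossovers. Comparing them with the parentals, only the vi allele has switched, so vi is the middle locus and the order is al – vi – p.
al–vi: (136 + 11)/800 = 0.1837; vi–p: (130 + 11)/800 = 0.1762.
Expected DCO frequency = 0.1837 × 0.1762 ≈ 0.03237; observed = 11/800 ≈ 0.01375.
Coefficient of coincidence = 0.01375/0.03237 ≈ 0.42; interference = 1 − 0.42 = 0.58.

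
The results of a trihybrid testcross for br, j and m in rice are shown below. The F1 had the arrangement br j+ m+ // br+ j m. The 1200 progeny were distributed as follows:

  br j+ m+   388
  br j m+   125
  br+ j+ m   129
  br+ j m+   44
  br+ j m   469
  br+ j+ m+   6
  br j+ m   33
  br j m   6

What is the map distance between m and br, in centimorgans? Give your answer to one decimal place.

7.4 centimorgans

The two rarest classes, br+ j+ m+ and br j m, are the double crossovers. Comparing them with the parentals, only the br allele has switched, so br is the middle locus and the order is m – br – j.
Crossovers in the m–br interval produce the single-crossover classes br j+ m and br+ j m+ (33 + 44 = 77) plus the double crossovers (12).
RF(m–br) = (77 + 12) / 1200 = 89/1200 = 0.0742 → 7.4 centimorgans.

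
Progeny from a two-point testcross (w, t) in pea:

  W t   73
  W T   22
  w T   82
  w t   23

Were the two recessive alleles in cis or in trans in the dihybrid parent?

trans

The two most frequent classes are W t (73) and w T (82); these are the parental (non-recombinant) types.
So the F1 carried W t on one chromosome and w T on the other — the recessive alleles are on opposite chromosomes (trans / repulsion).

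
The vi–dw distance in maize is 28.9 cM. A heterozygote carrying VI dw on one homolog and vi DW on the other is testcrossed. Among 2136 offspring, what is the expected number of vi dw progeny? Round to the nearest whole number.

A map distance of 28.9 cM corresponds to a recombination frequency of 0.289.
The F1 is VI dw / vi DW, so vi dw is a recombinant gamete class with expected frequency r/2 = 0.289/2 = 0.1445.
Expected number = 0.1445 × 2136 = 308.65 ≈ 309.

309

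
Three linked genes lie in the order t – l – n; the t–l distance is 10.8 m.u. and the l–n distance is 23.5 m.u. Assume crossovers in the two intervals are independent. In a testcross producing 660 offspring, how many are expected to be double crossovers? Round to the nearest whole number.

Map distances give recombination frequencies of 0.108 and 0.235 for the two intervals.
With no interference, expected double-crossover frequency = 0.108 × 0.235 = 0.02538.
Expected number = 0.02538 × 660 = 16.75 ≈ 17.

17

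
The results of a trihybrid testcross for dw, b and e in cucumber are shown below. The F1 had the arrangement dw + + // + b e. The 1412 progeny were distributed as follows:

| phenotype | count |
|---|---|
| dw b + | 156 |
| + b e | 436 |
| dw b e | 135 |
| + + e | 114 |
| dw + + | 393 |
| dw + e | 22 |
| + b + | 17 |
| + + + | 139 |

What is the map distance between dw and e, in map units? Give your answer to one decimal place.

22.2 map units

The two rarest classes, dw + e and + b +, are the double crossovers. Comparing them with the parentals, only the e allele has switched, so e is the middle locus and the order is b – e – dw.
Crossovers in the e–dw interval produce the single-crossover classes + + + and dw b e (139 + 135 = 274) plus the double crossovers (39).
RF(e–dw) = (274 + 39) / 1412 = 313/1412 = 0.2217 → 22.2 map units.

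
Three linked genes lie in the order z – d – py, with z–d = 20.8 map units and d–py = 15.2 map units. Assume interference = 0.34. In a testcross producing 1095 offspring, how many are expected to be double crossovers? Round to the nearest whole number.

Map distances give recombination frequencies of 0.208 and 0.152 for the two intervals.
With interference 0.34 (so coincidence = 0.66), expected double-crossover frequency = 0.208 × 0.152 × 0.66 = 0.02087.
Expected number = 0.02087 × 1095 = 22.85 ≈ 23.

23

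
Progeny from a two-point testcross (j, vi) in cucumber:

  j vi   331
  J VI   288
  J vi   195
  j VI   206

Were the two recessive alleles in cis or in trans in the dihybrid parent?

The two most frequent classes are J VI (288) and j vi (331); these are the parental (non-recombinant) types.
So the F1 carried J VI on one chromosome and j vi on the other — the recessive alleles are on the same chromosome (cis / coupling).

cis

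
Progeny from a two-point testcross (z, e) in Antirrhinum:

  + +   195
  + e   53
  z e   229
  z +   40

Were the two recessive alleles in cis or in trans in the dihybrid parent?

The two most frequent classes are + + (195) and z e (229); these are the parental (non-recombinant) types.
So the F1 carried + + on one chromosome and z e on the other — the recessive alleles are on the same chromosome (cis / coupling).

cis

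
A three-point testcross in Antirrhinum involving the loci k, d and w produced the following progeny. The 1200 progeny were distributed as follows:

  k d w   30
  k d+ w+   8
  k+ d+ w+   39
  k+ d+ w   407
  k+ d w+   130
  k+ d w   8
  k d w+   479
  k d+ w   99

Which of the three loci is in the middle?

The two most frequent reciprocal classes, k+ d+ w and k d w+, are the parental types, so the F1 was k+ d+ w / k d w+.
The two rarest classes, k+ d w and k d+ w+, are the double crossovers. Comparing them with the parentals, only the d allele has switched, so d is the middle locus and the order is w – d – k.

d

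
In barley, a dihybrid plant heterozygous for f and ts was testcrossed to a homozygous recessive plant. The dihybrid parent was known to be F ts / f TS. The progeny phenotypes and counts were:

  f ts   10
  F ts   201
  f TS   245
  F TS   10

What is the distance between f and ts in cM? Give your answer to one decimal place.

The recombinant classes are F TS and f ts: 10 + 10 = 20.
Recombination frequency = 20/466 = 0.0429 ≈ 4.3%, i.e. 4.3 cM.

4.3 cM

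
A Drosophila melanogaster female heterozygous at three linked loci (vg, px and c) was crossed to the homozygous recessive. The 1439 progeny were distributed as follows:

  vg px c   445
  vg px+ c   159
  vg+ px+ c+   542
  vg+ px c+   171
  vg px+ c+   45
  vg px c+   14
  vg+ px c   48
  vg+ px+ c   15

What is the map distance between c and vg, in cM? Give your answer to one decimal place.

The two most frequent reciprocal classes, vg+ px+ c+ and vg px c, are the parental types, so the F1 was vg+ px+ c+ / vg px c.
The two rarest classes, vg+ px+ c and vg px c+, are the double crossovers. Comparing them with the parentals, only the c allele has switched, so c is the middle locus and the order is vg – c – px.
Crossovers in the vg–c interval produce the single-crossover classes vg px+ c+ and vg+ px c (45 + 48 = 93) plus the double crossovers (29).
RF(vg–c) = (93 + 29) / 1439 = 122/1439 = 0.0848 → 8.5 cM.

8.5 cM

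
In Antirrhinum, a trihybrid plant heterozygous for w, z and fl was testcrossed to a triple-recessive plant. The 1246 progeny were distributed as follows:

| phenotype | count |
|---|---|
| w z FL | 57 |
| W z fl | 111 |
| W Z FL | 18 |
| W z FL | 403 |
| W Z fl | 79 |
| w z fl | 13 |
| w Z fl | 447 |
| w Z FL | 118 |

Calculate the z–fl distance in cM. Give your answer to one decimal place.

The two most frequent reciprocal classes, w Z fl and W z FL, are the parental types, so the F1 was w Z fl / W z FL.
The two rarest classes, w z fl and W Z FL, are the double crossovers. Comparing them with the parentals, only the z allele has switched, so z is the middle locus and the order is fl – z – w.
Crossovers in the fl–z interval produce the single-crossover classes w Z FL and W z fl (118 + 111 = 229) plus the double crossovers (31).
RF(fl–z) = (229 + 31) / 1246 = 260/1246 = 0.2087 → 20.9 cM.

20.9 cM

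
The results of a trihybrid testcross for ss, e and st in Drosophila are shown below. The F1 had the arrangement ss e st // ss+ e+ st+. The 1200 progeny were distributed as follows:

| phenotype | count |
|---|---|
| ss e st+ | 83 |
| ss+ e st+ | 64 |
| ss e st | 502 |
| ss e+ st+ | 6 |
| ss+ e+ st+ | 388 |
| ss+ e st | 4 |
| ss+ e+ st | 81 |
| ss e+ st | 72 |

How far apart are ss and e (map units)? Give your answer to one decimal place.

The two rarest classes, ss+ e st and ss e+ st+, are the double crossovers. Comparing them with the parentals, only the ss allele has switched, so ss is the middle locus and the order is st – ss – e.
Crossovers in the ss–e interval produce the single-crossover classes ss e+ st and ss+ e st+ (72 + 64 = 136) plus the double crossovers (10).
RF(ss–e) = (136 + 10) / 1200 = 146/1200 = 0.1217 → 12.2 map units.

12.2 map units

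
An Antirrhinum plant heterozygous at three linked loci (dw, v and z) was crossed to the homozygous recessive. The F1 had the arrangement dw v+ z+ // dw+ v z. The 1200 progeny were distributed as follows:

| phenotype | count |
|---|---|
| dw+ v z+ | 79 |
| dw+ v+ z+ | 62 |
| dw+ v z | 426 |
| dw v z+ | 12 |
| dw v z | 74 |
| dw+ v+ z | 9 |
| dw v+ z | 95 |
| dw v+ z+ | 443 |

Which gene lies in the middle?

v

The two rarest classes, dw v z+ and dw+ v+ z, are the double crossovers. Comparing them with the parentals, only the v allele has switched, so v is the middle locus and the order is z – v – dw.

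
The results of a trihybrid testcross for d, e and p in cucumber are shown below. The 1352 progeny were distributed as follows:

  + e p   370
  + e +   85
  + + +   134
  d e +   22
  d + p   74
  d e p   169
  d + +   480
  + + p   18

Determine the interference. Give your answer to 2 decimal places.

0.21

The two most frequent reciprocal classes, + e p and d + +, are the parental types, so the F1 was + e p / d + +.
The two rarest classes, + + p and d e +, are the double crossovers. Comparing them with the parentals, only the e allele has switched, so e is the middle locus and the order is d – e – p.
d–e: (303 + 40)/1352 = 0.2537; e–p: (159 + 40)/1352 = 0.1472.
Expected DCO frequency = 0.2537 × 0.1472 ≈ 0.03734; observed = 40/1352 ≈ 0.02959.
Coefficient of coincidence = 0.02959/0.03734 ≈ 0.79; interference = 1 − 0.79 = 0.21.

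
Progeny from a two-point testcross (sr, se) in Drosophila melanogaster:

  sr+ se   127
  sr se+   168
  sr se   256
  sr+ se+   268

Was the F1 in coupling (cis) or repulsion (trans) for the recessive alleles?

cis

The two most frequent classes are sr+ se+ (268) and sr se (256); these are the parental (non-recombinant) types.
So the F1 carried sr+ se+ on one chromosome and sr se on the other — the recessive alleles are on the same chromosome (cis / coupling).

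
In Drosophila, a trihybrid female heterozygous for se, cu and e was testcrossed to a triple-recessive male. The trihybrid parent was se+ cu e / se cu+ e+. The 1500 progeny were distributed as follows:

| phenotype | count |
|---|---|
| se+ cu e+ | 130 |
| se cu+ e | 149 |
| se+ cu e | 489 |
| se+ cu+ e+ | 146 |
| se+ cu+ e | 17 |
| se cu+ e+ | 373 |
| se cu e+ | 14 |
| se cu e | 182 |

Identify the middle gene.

The two rarest classes, se+ cu+ e and se cu e+, are the double crossovers. Comparing them with the parentals, only the cu allele has switched, so cu is the middle locus and the order is se – cu – e.

cu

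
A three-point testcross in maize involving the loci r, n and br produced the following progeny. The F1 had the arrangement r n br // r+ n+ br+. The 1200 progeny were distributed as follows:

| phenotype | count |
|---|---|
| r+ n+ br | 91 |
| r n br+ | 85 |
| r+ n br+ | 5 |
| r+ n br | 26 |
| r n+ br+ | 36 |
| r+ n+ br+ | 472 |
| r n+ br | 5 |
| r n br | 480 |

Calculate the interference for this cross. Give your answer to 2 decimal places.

The two rarest classes, r n+ br and r+ n br+, are the double crossovers. Comparing them with the parentals, only the n allele has switched, so n is the middle locus and the order is r – n – br.
r–n: (62 + 10)/1200 = 0.0600; n–br: (176 + 10)/1200 = 0.1550.
Expected DCO frequency = 0.0600 × 0.1550 ≈ 0.00930; observed = 10/1200 ≈ 0.00833.
Coefficient of coincidence = 0.00833/0.00930 ≈ 0.90; interference = 1 − 0.90 = 0.10.

0.10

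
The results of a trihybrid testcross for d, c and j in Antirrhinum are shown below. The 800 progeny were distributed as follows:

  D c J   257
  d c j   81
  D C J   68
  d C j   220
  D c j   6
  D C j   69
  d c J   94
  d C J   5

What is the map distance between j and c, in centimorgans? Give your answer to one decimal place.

20.0 centimorgans

The two most frequent reciprocal classes, D c J and d C j, are the parental types, so the F1 was D c J / d C j.
The two rarest classes, D c j and d C J, are the double crossovers. Comparing them with the parentals, only the j allele has switched, so j is the middle locus and the order is c – j – d.
Crossovers in the c–j interval produce the single-crossover classes D C J and d c j (68 + 81 = 149) plus the double crossovers (11).
RF(c–j) = (149 + 11) / 800 = 160/800 = 0.2000 → 20.0 centimorgans.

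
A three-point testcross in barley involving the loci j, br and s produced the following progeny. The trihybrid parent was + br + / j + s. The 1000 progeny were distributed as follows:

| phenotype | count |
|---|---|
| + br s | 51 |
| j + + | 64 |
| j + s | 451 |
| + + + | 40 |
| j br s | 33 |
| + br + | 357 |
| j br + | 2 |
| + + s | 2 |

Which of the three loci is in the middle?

The two rarest classes, j br + and + + s, are the double crossovers. Comparing them with the parentals, only the j allele has switched, so j is the middle locus and the order is s – j – br.

j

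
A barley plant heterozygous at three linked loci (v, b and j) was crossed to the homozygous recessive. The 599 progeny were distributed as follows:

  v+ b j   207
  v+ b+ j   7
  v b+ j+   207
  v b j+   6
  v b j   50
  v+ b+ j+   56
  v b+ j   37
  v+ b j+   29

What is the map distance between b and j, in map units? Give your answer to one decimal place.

The two most frequent reciprocal classes, v+ b j and v b+ j+, are the parental types, so the F1 was v+ b j / v b+ j+.
The two rarest classes, v+ b+ j and v b j+, are the double crossovers. Comparing them with the parentals, only the b allele has switched, so b is the middle locus and the order is v – b – j.
Crossovers in the b–j interval produce the single-crossover classes v+ b j+ and v b+ j (29 + 37 = 66) plus the double crossovers (13).
RF(b–j) = (66 + 13) / 599 = 79/599 = 0.1319 → 13.2 map units.

13.2 map units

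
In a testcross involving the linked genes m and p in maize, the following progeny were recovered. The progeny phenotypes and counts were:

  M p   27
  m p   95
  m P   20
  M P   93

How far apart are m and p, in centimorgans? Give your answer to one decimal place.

The two most frequent classes, M P (93) and m p (95), are the parental types, so the F1 was M P / m p.
The recombinant classes are M p and m P: 27 + 20 = 47.
Recombination frequency = 47/235 = 0.2000 ≈ 20.0%, i.e. 20.0 centimorgans.

20.0 centimorgans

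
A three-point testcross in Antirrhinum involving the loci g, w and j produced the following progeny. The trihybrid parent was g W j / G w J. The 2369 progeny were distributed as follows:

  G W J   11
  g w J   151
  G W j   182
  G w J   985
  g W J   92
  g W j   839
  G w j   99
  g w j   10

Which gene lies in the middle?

The two rarest classes, g w j and G W J, are the double crossovers. Comparing them with the parentals, only the w allele has switched, so w is the middle locus and the order is j – w – g.

w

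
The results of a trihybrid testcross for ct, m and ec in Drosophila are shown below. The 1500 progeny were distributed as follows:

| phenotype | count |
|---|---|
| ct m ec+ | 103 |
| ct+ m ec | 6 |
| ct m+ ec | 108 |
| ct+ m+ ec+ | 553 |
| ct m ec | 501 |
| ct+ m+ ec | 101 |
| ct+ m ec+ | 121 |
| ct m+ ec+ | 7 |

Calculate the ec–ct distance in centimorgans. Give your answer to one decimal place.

14.5 centimorgans

The two most frequent reciprocal classes, ct+ m+ ec+ and ct m ec, are the parental types, so the F1 was ct+ m+ ec+ / ct m ec.
The two rarest classes, ct m+ ec+ and ct+ m ec, are the double crossovers. Comparing them with the parentals, only the ct allele has switched, so ct is the middle locus and the order is m – ct – ec.
Crossovers in the ct–ec interval produce the single-crossover classes ct+ m+ ec and ct m ec+ (101 + 103 = 204) plus the double crossovers (13).
RF(ct–ec) = (204 + 13) / 1500 = 217/1500 = 0.1447 → 14.5 centimorgans.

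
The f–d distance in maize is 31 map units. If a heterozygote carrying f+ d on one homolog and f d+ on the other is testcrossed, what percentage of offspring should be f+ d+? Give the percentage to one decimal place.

15.5%

A map distance of 31 map units corresponds to a recombination frequency of 0.310.
The F1 is f+ d / f d+, so f+ d+ is a recombinant gamete class with expected frequency r/2 = 0.310/2 = 0.1550.
That is 0.1550 = 15.5% of the progeny.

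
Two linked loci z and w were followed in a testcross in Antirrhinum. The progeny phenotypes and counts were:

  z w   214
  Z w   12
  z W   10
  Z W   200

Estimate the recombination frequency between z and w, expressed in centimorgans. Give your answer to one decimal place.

The two most frequent classes, Z W (200) and z w (214), are the parental types, so the F1 was Z W / z w.
The recombinant classes are Z w and z W: 12 + 10 = 22.
Recombination frequency = 22/436 = 0.0505 ≈ 5.0%, i.e. 5.0 centimorgans.

5.0 centimorgans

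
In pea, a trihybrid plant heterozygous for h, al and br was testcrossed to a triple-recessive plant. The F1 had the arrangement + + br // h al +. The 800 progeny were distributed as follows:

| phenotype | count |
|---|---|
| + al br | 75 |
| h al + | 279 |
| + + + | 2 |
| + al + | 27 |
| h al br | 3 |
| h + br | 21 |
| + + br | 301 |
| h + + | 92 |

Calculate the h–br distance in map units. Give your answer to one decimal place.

The two rarest classes, + + + and h al br, are the double crossovers. Comparing them with the parentals, only the br allele has switched, so br is the middle locus and the order is al – br – h.
Crossovers in the br–h interval produce the single-crossover classes h + br and + al + (21 + 27 = 48) plus the double crossovers (5).
RF(br–h) = (48 + 5) / 800 = 53/800 = 0.0663 → 6.6 map units.

6.6 map units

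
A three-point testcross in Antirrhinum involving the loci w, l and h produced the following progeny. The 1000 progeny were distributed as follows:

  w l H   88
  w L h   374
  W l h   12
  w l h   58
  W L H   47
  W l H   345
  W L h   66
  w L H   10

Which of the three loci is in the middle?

h

The two most frequent reciprocal classes, W l H and w L h, are the parental types, so the F1 was W l H / w L h.
The two rarest classes, W l h and w L H, are the double crossovers. Comparing them with the parentals, only the h allele has switched, so h is the middle locus and the order is w – h – l.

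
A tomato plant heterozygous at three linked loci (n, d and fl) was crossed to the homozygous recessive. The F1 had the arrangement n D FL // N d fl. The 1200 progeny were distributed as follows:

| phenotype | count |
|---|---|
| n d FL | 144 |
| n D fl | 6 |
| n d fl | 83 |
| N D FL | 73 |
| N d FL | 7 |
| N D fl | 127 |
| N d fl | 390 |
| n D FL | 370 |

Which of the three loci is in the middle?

The two rarest classes, n D fl and N d FL, are the double crossovers. Comparing them with the parentals, only the fl allele has switched, so fl is the middle locus and the order is d – fl – n.

fl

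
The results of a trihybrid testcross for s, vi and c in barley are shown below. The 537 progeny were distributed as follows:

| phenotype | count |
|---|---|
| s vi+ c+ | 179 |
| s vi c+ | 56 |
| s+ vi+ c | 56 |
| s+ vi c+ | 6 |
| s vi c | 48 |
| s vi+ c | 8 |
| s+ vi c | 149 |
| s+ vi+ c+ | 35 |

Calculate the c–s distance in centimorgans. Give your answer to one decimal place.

18.1 centimorgans

The two most frequent reciprocal classes, s vi+ c+ and s+ vi c, are the parental types, so the F1 was s vi+ c+ / s+ vi c.
The two rarest classes, s vi+ c and s+ vi c+, are the double crossovers. Comparing them with the parentals, only the c allele has switched, so c is the middle locus and the order is s – c – vi.
Crossovers in the s–c interval produce the single-crossover classes s+ vi+ c+ and s vi c (35 + 48 = 83) plus the double crossovers (14).
RF(s–c) = (83 + 14) / 537 = 97/537 = 0.1806 → 18.1 centimorgans.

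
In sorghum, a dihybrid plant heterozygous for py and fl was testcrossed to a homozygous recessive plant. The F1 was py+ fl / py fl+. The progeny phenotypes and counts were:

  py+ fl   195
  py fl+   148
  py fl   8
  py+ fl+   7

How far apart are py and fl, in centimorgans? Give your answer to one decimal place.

The recombinant classes are py+ fl+ and py fl: 7 + 8 = 15.
Recombination frequency = 15/358 = 0.0419 ≈ 4.2%, i.e. 4.2 centimorgans.

4.2 centimorgans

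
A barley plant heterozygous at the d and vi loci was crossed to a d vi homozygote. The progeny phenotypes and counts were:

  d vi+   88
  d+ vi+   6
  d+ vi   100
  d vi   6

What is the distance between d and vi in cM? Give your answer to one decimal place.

6.0 cM

The two most frequent classes, d+ vi (100) and d vi+ (88), are the parental types, so the F1 was d+ vi / d vi+.
The recombinant classes are d+ vi+ and d vi: 6 + 6 = 12.
Recombination frequency = 12/200 = 0.0600 ≈ 6.0%, i.e. 6.0 cM.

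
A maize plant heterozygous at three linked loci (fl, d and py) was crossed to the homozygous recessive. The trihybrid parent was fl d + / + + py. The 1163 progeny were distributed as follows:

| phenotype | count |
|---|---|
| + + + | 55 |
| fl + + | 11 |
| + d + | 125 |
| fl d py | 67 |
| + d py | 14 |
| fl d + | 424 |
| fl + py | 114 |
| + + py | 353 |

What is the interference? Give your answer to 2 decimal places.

0.25

The two rarest classes, fl + + and + d py, are the double crossovers. Comparing them with the parentals, only the d allele has switched, so d is the middle locus and the order is py – d – fl.
py–d: (122 + 25)/1163 = 0.1264; d–fl: (239 + 25)/1163 = 0.2270.
Expected DCO frequency = 0.1264 × 0.2270 ≈ 0.02869; observed = 25/1163 ≈ 0.02150.
Coefficient of coincidence = 0.02150/0.02869 ≈ 0.75; interference = 1 − 0.75 = 0.25.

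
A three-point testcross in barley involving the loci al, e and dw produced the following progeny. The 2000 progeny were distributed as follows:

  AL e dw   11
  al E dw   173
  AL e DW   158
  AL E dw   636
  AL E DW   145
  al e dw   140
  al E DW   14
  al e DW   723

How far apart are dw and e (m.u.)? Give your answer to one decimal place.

The two most frequent reciprocal classes, AL E dw and al e DW, are the parental types, so the F1 was AL E dw / al e DW.
The two rarest classes, AL e dw and al E DW, are the double crossovers. Comparing them with the parentals, only the e allele has switched, so e is the middle locus and the order is dw – e – al.
Crossovers in the dw–e interval produce the single-crossover classes AL E DW and al e dw (145 + 140 = 285) plus the double crossovers (25).
RF(dw–e) = (285 + 25) / 2000 = 310/2000 = 0.1550 → 15.5 m.u.

15.5 m.u.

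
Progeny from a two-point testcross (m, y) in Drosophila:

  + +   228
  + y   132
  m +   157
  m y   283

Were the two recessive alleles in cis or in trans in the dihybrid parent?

The two most frequent classes are + + (228) and m y (283); these are the parental (non-recombinant) types.
So the F1 carried + + on one chromosome and m y on the other — the recessive alleles are on the same chromosome (cis / coupling).

cis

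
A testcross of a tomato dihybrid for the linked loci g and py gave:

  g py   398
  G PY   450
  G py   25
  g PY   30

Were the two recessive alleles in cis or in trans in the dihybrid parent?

The two most frequent classes are G PY (450) and g py (398); these are the parental (non-recombinant) types.
So the F1 carried G PY on one chromosome and g py on the other — the recessive alleles are on the same chromosome (cis / coupling).

cis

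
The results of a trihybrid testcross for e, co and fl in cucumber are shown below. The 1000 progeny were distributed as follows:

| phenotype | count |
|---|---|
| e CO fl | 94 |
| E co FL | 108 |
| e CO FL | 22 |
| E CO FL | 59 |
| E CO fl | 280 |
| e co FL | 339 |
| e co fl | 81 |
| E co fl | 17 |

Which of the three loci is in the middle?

The two most frequent reciprocal classes, E CO fl and e co FL, are the parental types, so the F1 was E CO fl / e co FL.
The two rarest classes, E co fl and e CO FL, are the double crossovers. Comparing them with the parentals, only the co allele has switched, so co is the middle locus and the order is e – co – fl.

co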